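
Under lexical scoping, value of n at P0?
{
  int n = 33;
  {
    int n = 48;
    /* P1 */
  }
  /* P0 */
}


n declared in the same block as P0
n = 33


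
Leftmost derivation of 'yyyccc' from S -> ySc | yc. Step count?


Derivation: S => ySc => yyScc => yyyccc
Steps: 3


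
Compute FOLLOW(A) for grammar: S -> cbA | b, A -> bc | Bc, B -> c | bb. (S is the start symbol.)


$ ∈ FOLLOW(S). For each A -> αBβ: add FIRST(β)\{ε} to FOLLOW(B); if β nullable, add FOLLOW(A).
FOLLOW(A) = {$}


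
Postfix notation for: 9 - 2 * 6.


* has higher precedence, evaluate 2*6 first
Postfix: 9 2 6 * -


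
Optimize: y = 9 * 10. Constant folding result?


9 * 10 = 90 at compile time
Optimized: y = 90


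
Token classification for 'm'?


Pattern: letter/underscore followed by alphanumerics, not a keyword
Type: IDENTIFIER


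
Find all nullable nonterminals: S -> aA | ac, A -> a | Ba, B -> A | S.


A nonterminal is nullable iff some alternative derives ε (directly, or every symbol in it is nullable)
Nullable: {}


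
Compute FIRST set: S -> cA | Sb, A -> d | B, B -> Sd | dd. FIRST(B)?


Per alternative of B: FIRST(Sd) = {c}; FIRST(dd) = {d}
FIRST(B) = {c, d}


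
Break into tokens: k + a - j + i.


Scan left to right, longest-match per lexeme
Tokens: ID(k), OP(+), ID(a), OP(-), ID(j), OP(+), ID(i)


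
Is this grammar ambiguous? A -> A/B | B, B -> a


precedence layered via separate nonterminal B: deterministic
Unambiguous


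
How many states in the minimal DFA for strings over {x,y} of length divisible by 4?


Track length mod 4: states 0..3, accept at 0
Minimal DFA: 4 states


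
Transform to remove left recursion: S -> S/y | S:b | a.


Left-recursive alternatives: S/y, S:b; non-recursive: a
Introduce S': S -> aS', S' -> /yS' | :bS' | ε


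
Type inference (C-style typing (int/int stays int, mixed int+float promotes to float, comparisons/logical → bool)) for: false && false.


Operand types: bool && bool
Rule: logical operators take bool operands and yield bool
Result type: bool


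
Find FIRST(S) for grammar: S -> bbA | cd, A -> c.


Per alternative of S: FIRST(bbA) = {b}; FIRST(cd) = {c}
FIRST(S) = {b, c}


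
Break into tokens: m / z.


Scan left to right, longest-match per lexeme
Tokens: ID(m), OP(/), ID(z)


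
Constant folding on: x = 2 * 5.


2 * 5 = 10 at compile time
Optimized: x = 10


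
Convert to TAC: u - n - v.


Break into single-operator statements:
t1 = u - n
t2 = t1 - v


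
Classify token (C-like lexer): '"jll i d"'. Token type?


Pattern: double-quoted sequence
Type: STRING_LITERAL


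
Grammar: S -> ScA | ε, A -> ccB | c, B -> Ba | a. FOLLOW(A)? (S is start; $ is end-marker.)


$ ∈ FOLLOW(S). For each A -> αBβ: add FIRST(β)\{ε} to FOLLOW(B); if β nullable, add FOLLOW(A).
FOLLOW(A) = {$, c}


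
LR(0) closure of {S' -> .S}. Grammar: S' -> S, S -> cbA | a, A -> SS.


Start: S' -> .S
For each item with dot before a nonterminal B, add B -> .γ for every B-production
Closure: [S' -> .S, S -> .cbA, S -> .a]


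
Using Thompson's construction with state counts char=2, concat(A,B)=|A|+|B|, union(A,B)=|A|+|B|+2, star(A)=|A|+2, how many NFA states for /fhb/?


Syntax tree has 3 char leaf(s), 0 union(s), 0 star(s)
chars contribute 3×2 = 6; each union adds +2; each star adds +2
Total: 6 + 0 + 0 = 6 states


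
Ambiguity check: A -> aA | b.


right-linear, alternatives start with distinct terminals 'a' vs 'b': unique leftmost derivation
Unambiguous


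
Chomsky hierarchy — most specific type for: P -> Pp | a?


Left-linear: every RHS is a terminal or one nonterminal followed by a terminal
Classification: Type 3 (Regular)


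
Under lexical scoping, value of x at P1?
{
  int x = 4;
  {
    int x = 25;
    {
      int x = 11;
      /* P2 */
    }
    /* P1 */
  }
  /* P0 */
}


x declared in the same block as P1
x = 25


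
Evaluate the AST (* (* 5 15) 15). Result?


Evaluate inner: (* 5 15) = 75
Evaluate root: (* 75 15) = 1125
Result: 1125


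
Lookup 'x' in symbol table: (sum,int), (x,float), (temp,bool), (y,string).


Lookup 'x' → type float


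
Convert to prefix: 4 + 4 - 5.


left-to-right (same/higher precedence on left): tree is (- (+ 4 4) 5)
Prefix: - + 4 4 5


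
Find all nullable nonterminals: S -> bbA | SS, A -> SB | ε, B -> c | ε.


A nonterminal is nullable iff some alternative derives ε (directly, or every symbol in it is nullable)
Nullable: {A, B}


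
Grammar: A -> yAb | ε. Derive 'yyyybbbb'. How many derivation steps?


Derivation: A => yAb => yyAbb => yyyAbbb => yyyyAbbbb => yyyybbbb
Steps: 5


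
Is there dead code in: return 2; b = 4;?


statement follows a return and is unreachable
Dead: 'b = 4'


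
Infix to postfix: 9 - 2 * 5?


* has higher precedence, evaluate 2*5 first
Postfix: 9 2 5 * -


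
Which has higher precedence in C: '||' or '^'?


'^' is bitwise XOR (level 4); '||' is logical OR (level 1)
Higher level binds tighter
'^' has higher precedence than '||'


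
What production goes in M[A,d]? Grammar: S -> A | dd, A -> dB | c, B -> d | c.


For [A, d]: 'd' ∈ FIRST(dB)
Entry: A -> dB


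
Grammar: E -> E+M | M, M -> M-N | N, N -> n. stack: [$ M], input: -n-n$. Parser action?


shift '-' to continue M -> M-N
Action: shift


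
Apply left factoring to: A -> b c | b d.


Common prefix: 'b'
Factored: A -> b A', A' -> c | d


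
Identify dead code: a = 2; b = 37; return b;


a is assigned but never read
Dead: 'a = 2'


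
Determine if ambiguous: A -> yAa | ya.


balanced y^n…a^n: each string has a unique parse
Unambiguous


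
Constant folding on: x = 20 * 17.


20 * 17 = 340 at compile time
Optimized: x = 340


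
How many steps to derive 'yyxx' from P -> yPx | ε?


Derivation: P => yPx => yyPxx => yyxx
Steps: 3


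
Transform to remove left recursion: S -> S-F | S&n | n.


Left-recursive alternatives: S-F, S&n; non-recursive: n
Introduce S': S -> nS', S' -> -FS' | &nS' | ε


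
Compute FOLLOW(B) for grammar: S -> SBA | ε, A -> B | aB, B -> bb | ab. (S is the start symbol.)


$ ∈ FOLLOW(S). For each A -> αBβ: add FIRST(β)\{ε} to FOLLOW(B); if β nullable, add FOLLOW(A).
FOLLOW(B) = {$, a, b}


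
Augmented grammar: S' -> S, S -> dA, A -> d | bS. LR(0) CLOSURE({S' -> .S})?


Start: S' -> .S
For each item with dot before a nonterminal B, add B -> .γ for every B-production
Closure: [S' -> .S, S -> .dA]


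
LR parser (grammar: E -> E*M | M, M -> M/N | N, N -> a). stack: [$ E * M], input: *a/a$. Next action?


handle 'E*M' on top; lookahead ∈ FOLLOW(E) = {*, $}
Action: reduce (E -> E*M)


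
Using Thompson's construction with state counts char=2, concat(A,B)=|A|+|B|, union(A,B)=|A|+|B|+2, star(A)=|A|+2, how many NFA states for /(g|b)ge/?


Syntax tree has 4 char leaf(s), 1 union(s), 0 star(s)
chars contribute 4×2 = 8; each union adds +2; each star adds +2
Total: 8 + 2 + 0 = 10 states


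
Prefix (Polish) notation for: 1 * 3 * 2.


left-to-right (same/higher precedence on left): tree is (* (* 1 3) 2)
Prefix: * * 1 3 2


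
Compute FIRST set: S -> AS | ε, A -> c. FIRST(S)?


Per alternative of S: FIRST(AS) = {c}; FIRST(ε) = {ε}
FIRST(S) = {c, ε}


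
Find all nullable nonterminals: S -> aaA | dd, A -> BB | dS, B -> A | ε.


A nonterminal is nullable iff some alternative derives ε (directly, or every symbol in it is nullable)
Nullable: {A, B}


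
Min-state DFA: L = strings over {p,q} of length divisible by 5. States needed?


Track length mod 5: states 0..4, accept at 0
Minimal DFA: 5 states


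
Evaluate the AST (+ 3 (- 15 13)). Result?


Evaluate inner: (- 15 13) = 2
Evaluate root: (+ 3 2) = 5
Result: 5


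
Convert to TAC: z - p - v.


Break into single-operator statements:
t1 = z - p
t2 = t1 - v


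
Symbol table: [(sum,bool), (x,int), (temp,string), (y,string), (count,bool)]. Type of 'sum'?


Lookup 'sum' → type bool


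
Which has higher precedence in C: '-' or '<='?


'-' is additive (level 9); '<=' is relational (level 7)
Higher level binds tighter
'-' has higher precedence than '<='


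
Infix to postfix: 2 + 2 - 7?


Left to right (same or higher precedence on left)
Postfix: 2 2 + 7 -


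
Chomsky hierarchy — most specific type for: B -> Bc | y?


Left-linear: every RHS is a terminal or one nonterminal followed by a terminal
Classification: Type 3 (Regular)


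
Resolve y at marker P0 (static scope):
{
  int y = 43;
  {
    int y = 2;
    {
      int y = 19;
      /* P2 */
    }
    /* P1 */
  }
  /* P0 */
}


y declared in the same block as P0
y = 43


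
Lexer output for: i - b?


Scan left to right, longest-match per lexeme
Tokens: ID(i), OP(-), ID(b)


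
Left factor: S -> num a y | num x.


Common prefix: 'num'
Factored: S -> num S', S' -> a y | x


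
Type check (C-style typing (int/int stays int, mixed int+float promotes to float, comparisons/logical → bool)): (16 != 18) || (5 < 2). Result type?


Operand types: bool || bool
Rule: logical operators take bool operands and yield bool
Result type: bool


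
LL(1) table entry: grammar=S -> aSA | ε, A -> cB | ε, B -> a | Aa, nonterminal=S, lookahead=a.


For [S, a]: 'a' ∈ FIRST(aSA)
Entry: S -> aSA


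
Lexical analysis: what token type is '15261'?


Pattern: digits only
Type: INTEGER_LITERAL


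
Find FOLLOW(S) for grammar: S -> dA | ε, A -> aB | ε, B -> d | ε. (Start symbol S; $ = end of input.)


$ ∈ FOLLOW(S). For each A -> αBβ: add FIRST(β)\{ε} to FOLLOW(B); if β nullable, add FOLLOW(A).
FOLLOW(S) = {$}


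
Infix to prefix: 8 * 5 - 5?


left-to-right (same/higher precedence on left): tree is (- (* 8 5) 5)
Prefix: - * 8 5 5


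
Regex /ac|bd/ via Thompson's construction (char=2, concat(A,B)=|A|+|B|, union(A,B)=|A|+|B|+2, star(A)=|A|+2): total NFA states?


Syntax tree has 4 char leaf(s), 1 union(s), 0 star(s)
chars contribute 4×2 = 8; each union adds +2; each star adds +2
Total: 8 + 2 + 0 = 10 states


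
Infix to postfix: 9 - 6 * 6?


* has higher precedence, evaluate 6*6 first
Postfix: 9 6 6 * -


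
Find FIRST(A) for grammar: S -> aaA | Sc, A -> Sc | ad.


Per alternative of A: FIRST(Sc) = {a}; FIRST(ad) = {a}
FIRST(A) = {a}


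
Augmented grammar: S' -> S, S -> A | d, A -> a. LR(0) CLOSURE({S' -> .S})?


Start: S' -> .S
For each item with dot before a nonterminal B, add B -> .γ for every B-production
Closure: [S' -> .S, S -> .A, S -> .d, A -> .a]


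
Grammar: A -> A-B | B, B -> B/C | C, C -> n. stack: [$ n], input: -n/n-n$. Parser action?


'n' on top is the handle for C -> n
Action: reduce (C -> n)


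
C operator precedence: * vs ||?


'*' is multiplicative (level 10); '||' is logical OR (level 1)
Higher level binds tighter
'*' has higher precedence than '||'


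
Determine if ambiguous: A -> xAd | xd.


balanced x^n…d^n: each string has a unique parse
Unambiguous


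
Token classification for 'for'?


Pattern: reserved word
Type: KEYWORD


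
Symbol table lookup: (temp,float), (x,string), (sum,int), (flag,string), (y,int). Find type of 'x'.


Lookup 'x' → type string


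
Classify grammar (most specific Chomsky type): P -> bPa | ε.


Single nonterminal LHS, but b^n a^n is not regular
Classification: Type 2 (Context-Free)


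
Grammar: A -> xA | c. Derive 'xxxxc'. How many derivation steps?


Derivation: A => xA => xxA => xxxA => xxxxA => xxxxc
Steps: 5


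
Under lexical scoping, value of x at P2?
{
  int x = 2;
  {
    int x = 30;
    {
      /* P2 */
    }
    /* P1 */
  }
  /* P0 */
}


P2's block does not declare x; resolves to the enclosing declaration at depth 1
x = 30


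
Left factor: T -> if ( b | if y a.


Common prefix: 'if'
Factored: T -> if T', T' -> ( b | y a


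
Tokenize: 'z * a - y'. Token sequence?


Scan left to right, longest-match per lexeme
Tokens: ID(z), OP(*), ID(a), OP(-), ID(y)


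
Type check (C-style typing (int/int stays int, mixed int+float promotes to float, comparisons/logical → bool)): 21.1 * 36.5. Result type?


Operand types: float * float
Rule: mixed int/float promotes to float; int/int stays int
Result type: float


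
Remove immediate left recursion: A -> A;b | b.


Left-recursive alternatives: A;b; non-recursive: b
Introduce A': A -> bA', A' -> ;bA' | ε


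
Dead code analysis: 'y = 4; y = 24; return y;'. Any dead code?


first assignment to y is overwritten before any read
Dead: 'y = 4'


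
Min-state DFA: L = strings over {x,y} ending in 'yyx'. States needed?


Track the longest suffix of input matching a prefix of 'yyx': 4 classes (prefixes of length 0..3)
Minimal DFA: 4 states


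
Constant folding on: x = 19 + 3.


19 + 3 = 22 at compile time
Optimized: x = 22


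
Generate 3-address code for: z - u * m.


Break into single-operator statements:
t1 = u * m
t2 = z - t1


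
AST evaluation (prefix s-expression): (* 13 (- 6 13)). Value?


Evaluate inner: (- 6 13) = -7
Evaluate root: (* 13 -7) = -91
Result: -91


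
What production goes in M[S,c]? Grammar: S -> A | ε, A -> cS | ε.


For [S, c]: 'c' ∈ FIRST(A)
Entry: S -> A


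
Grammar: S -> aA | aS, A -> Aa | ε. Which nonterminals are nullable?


A nonterminal is nullable iff some alternative derives ε (directly, or every symbol in it is nullable)
Nullable: {A}


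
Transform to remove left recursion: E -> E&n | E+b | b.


Left-recursive alternatives: E&n, E+b; non-recursive: b
Introduce E': E -> bE', E' -> &nE' | +bE' | ε


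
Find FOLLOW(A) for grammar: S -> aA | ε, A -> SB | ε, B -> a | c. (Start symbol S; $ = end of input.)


$ ∈ FOLLOW(S). For each A -> αBβ: add FIRST(β)\{ε} to FOLLOW(B); if β nullable, add FOLLOW(A).
FOLLOW(A) = {$, a, c}


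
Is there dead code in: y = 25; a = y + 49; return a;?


y is read by a's definition; a is returned
No dead code


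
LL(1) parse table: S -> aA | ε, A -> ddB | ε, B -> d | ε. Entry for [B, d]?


For [B, d]: 'd' ∈ FIRST(d)
Entry: B -> d


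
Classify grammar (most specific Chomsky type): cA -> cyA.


LHS has context (more than one symbol) and |LHS| ≤ |RHS|
Classification: Type 1 (Context-Sensitive)


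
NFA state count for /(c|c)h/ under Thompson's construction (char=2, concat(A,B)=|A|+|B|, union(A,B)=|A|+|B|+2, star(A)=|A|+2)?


Syntax tree has 3 char leaf(s), 1 union(s), 0 star(s)
chars contribute 3×2 = 6; each union adds +2; each star adds +2
Total: 6 + 2 + 0 = 8 states


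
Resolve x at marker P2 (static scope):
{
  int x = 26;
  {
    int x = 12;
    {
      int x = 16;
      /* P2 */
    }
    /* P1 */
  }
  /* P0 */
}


x declared in the same block as P2
x = 16


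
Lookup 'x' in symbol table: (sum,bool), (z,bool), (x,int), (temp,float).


Lookup 'x' → type int


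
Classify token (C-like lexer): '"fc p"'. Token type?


Pattern: double-quoted sequence
Type: STRING_LITERAL


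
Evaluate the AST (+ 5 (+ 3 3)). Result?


Evaluate inner: (+ 3 3) = 6
Evaluate root: (+ 5 6) = 11
Result: 11


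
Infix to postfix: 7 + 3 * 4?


* has higher precedence, evaluate 3*4 first
Postfix: 7 3 4 * +


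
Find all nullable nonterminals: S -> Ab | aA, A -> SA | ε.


A nonterminal is nullable iff some alternative derives ε (directly, or every symbol in it is nullable)
Nullable: {A}


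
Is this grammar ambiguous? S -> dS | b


right-linear, alternatives start with distinct terminals 'd' vs 'b': unique leftmost derivation
Unambiguous


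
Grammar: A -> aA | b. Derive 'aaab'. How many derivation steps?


Derivation: A => aA => aaA => aaaA => aaab
Steps: 4


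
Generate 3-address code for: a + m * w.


Break into single-operator statements:
t1 = m * w
t2 = a + t1


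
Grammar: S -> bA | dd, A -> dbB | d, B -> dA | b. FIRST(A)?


Per alternative of A: FIRST(dbB) = {d}; FIRST(d) = {d}
FIRST(A) = {d}


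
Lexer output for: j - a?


Scan left to right, longest-match per lexeme
Tokens: ID(j), OP(-), ID(a)


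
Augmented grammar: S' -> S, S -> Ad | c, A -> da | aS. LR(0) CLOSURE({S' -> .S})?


Start: S' -> .S
For each item with dot before a nonterminal B, add B -> .γ for every B-production
Closure: [S' -> .S, S -> .Ad, S -> .c, A -> .da, A -> .aS]


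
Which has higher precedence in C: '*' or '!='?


'*' is multiplicative (level 10); '!=' is equality (level 6)
Higher level binds tighter
'*' has higher precedence than '!='


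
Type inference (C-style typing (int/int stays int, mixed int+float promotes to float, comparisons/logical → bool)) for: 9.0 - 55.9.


Operand types: float - float
Rule: mixed int/float promotes to float; int/int stays int
Result type: float


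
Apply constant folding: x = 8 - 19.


8 - 19 = -11 at compile time
Optimized: x = -11


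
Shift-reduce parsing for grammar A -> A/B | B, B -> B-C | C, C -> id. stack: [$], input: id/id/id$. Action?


no handle on stack; shift 'id'
Action: shift


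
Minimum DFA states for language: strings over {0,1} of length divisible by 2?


Track length mod 2: states 0..1, accept at 0
Minimal DFA: 2 states


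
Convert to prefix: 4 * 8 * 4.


left-to-right (same/higher precedence on left): tree is (* (* 4 8) 4)
Prefix: * * 4 8 4


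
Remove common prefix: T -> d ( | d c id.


Common prefix: 'd'
Factored: T -> d T', T' -> ( | c id


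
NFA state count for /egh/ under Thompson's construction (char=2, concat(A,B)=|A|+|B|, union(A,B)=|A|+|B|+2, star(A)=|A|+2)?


Syntax tree has 3 char leaf(s), 0 union(s), 0 star(s)
chars contribute 3×2 = 6; each union adds +2; each star adds +2
Total: 6 + 0 + 0 = 6 states


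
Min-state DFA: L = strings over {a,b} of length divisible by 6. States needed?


Track length mod 6: states 0..5, accept at 0
Minimal DFA: 6 states


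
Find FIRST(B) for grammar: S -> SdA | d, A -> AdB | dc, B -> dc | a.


Per alternative of B: FIRST(dc) = {d}; FIRST(a) = {a}
FIRST(B) = {a, d}


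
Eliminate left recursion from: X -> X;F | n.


Left-recursive alternatives: X;F; non-recursive: n
Introduce X': X -> nX', X' -> ;FX' | ε


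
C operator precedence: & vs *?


'*' is multiplicative (level 10); '&' is bitwise AND (level 5)
Higher level binds tighter
'*' has higher precedence than '&'


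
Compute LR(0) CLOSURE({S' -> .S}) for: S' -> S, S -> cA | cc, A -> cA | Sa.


Start: S' -> .S
For each item with dot before a nonterminal B, add B -> .γ for every B-production
Closure: [S' -> .S, S -> .cA, S -> .cc]


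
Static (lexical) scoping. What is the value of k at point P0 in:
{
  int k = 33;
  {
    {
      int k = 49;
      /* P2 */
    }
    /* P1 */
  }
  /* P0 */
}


k declared in the same block as P0
k = 33


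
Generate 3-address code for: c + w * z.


Break into single-operator statements:
t1 = w * z
t2 = c + t1


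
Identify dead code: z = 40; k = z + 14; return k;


z is read by k's definition; k is returned
No dead code


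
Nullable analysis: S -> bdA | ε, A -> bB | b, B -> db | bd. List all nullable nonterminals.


A nonterminal is nullable iff some alternative derives ε (directly, or every symbol in it is nullable)
Nullable: {S}


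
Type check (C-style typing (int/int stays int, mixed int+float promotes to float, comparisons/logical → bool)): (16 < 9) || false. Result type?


Operand types: bool || bool
Rule: logical operators take bool operands and yield bool
Result type: bool


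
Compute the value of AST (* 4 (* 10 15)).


Evaluate inner: (* 10 15) = 150
Evaluate root: (* 4 150) = 600
Result: 600


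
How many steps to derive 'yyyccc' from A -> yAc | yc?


Derivation: A => yAc => yyAcc => yyyccc
Steps: 3


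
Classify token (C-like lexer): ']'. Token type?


Pattern: delimiter/punctuation
Type: PUNCTUATION


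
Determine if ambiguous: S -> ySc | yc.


balanced y^n…c^n: each string has a unique parse
Unambiguous


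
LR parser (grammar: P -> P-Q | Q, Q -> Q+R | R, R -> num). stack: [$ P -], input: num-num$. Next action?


no handle ('P-' is not any RHS); shift 'num'
Action: shift


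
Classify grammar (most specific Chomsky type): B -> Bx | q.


Left-linear: every RHS is a terminal or one nonterminal followed by a terminal
Classification: Type 3 (Regular)


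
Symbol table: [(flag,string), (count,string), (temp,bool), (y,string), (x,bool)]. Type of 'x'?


Lookup 'x' → type bool


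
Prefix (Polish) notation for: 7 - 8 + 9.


left-to-right (same/higher precedence on left): tree is (+ (- 7 8) 9)
Prefix: + - 7 8 9


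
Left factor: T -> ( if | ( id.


Common prefix: '('
Factored: T -> ( T', T' -> if | id


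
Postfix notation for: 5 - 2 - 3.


Left to right (same or higher precedence on left)
Postfix: 5 2 - 3 -


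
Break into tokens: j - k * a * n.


Scan left to right, longest-match per lexeme
Tokens: ID(j), OP(-), ID(k), OP(*), ID(a), OP(*), ID(n)


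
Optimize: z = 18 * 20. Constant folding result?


18 * 20 = 360 at compile time
Optimized: z = 360


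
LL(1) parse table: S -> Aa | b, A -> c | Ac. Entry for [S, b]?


For [S, b]: 'b' ∈ FIRST(b)
Entry: S -> b


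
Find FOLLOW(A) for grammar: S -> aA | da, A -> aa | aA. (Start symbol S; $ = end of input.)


$ ∈ FOLLOW(S). For each A -> αBβ: add FIRST(β)\{ε} to FOLLOW(B); if β nullable, add FOLLOW(A).
FOLLOW(A) = {$}


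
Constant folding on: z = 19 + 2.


19 + 2 = 21 at compile time
Optimized: z = 21


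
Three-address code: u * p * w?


Break into single-operator statements:
t1 = u * p
t2 = t1 * w


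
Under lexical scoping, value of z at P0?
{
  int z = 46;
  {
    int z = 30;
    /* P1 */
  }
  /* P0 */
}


z declared in the same block as P0
z = 46


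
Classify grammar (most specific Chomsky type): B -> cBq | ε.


Single nonterminal LHS, but c^n q^n is not regular
Classification: Type 2 (Context-Free)


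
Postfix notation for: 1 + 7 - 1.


Left to right (same or higher precedence on left)
Postfix: 1 7 + 1 -


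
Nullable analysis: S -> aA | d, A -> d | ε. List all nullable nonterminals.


A nonterminal is nullable iff some alternative derives ε (directly, or every symbol in it is nullable)
Nullable: {A}


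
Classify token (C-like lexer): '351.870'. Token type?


Pattern: digits with a decimal point
Type: FLOAT_LITERAL


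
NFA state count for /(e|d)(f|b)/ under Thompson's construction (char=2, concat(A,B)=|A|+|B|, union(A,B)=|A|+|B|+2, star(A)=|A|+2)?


Syntax tree has 4 char leaf(s), 2 union(s), 0 star(s)
chars contribute 4×2 = 8; each union adds +2; each star adds +2
Total: 8 + 4 + 0 = 12 states


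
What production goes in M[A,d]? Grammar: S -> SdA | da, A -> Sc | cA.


For [A, d]: 'd' ∈ FIRST(Sc)
Entry: A -> Sc


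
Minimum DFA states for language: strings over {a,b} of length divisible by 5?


Track length mod 5: states 0..4, accept at 0
Minimal DFA: 5 states


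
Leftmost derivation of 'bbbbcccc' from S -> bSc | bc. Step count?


Derivation: S => bSc => bbScc => bbbSccc => bbbbcccc
Steps: 4


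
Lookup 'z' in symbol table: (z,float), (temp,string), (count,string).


Lookup 'z' → type float


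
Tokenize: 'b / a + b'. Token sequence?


Scan left to right, longest-match per lexeme
Tokens: ID(b), OP(/), ID(a), OP(+), ID(b)


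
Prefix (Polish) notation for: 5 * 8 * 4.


left-to-right (same/higher precedence on left): tree is (* (* 5 8) 4)
Prefix: * * 5 8 4


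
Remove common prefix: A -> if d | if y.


Common prefix: 'if'
Factored: A -> if A', A' -> d | y


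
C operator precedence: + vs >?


'+' is additive (level 9); '>' is relational (level 7)
Higher level binds tighter
'+' has higher precedence than '>'


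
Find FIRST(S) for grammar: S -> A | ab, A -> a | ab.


Per alternative of S: FIRST(A) = {a}; FIRST(ab) = {a}
FIRST(S) = {a}


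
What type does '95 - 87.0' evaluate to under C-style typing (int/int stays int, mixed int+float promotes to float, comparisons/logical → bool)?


Operand types: int - float
Rule: mixed int/float promotes to float; int/int stays int
Result type: float


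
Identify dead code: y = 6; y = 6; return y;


first assignment to y is overwritten before any read
Dead: 'y = 6'


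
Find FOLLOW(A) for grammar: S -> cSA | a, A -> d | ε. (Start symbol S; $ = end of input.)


$ ∈ FOLLOW(S). For each A -> αBβ: add FIRST(β)\{ε} to FOLLOW(B); if β nullable, add FOLLOW(A).
FOLLOW(A) = {$, d}


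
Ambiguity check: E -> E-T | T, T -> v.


precedence layered via separate nonterminal T: deterministic
Unambiguous


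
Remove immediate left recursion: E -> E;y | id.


Left-recursive alternatives: E;y; non-recursive: id
Introduce E': E -> idE', E' -> ;yE' | ε


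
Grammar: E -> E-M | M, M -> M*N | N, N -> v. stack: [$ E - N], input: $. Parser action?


'N' (not preceded by M*) is the handle for M -> N
Action: reduce (M -> N)


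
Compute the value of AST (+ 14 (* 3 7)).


Evaluate inner: (* 3 7) = 21
Evaluate root: (+ 14 21) = 35
Result: 35


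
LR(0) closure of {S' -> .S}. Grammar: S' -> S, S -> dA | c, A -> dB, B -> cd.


Start: S' -> .S
For each item with dot before a nonterminal B, add B -> .γ for every B-production
Closure: [S' -> .S, S -> .dA, S -> .c]


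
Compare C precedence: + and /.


'/' is multiplicative (level 10); '+' is additive (level 9)
Higher level binds tighter
'/' has higher precedence than '+'


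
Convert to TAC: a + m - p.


Break into single-operator statements:
t1 = a + m
t2 = t1 - p


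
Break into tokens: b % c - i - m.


Scan left to right, longest-match per lexeme
Tokens: ID(b), OP(%), ID(c), OP(-), ID(i), OP(-), ID(m)


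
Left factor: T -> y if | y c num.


Common prefix: 'y'
Factored: T -> y T', T' -> if | c num


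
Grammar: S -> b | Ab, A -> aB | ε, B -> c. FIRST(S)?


Per alternative of S: FIRST(b) = {b}; FIRST(Ab) = {a, b}
FIRST(S) = {a, b}


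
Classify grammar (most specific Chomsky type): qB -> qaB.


LHS has context (more than one symbol) and |LHS| ≤ |RHS|
Classification: Type 1 (Context-Sensitive)


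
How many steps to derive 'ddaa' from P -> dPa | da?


Derivation: P => dPa => ddaa
Steps: 2


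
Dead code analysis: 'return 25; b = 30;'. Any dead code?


statement follows a return and is unreachable
Dead: 'b = 30'


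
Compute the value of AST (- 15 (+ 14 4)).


Evaluate inner: (+ 14 4) = 18
Evaluate root: (- 15 18) = -3
Result: -3


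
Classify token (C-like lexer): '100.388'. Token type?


Pattern: digits with a decimal point
Type: FLOAT_LITERAL


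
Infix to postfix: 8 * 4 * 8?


Left to right (same or higher precedence on left)
Postfix: 8 4 * 8 *


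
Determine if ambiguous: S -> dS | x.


right-linear, alternatives start with distinct terminals 'd' vs 'x': unique leftmost derivation
Unambiguous


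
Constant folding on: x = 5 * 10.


5 * 10 = 50 at compile time
Optimized: x = 50


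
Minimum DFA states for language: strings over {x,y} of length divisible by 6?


Track length mod 6: states 0..5, accept at 0
Minimal DFA: 6 states


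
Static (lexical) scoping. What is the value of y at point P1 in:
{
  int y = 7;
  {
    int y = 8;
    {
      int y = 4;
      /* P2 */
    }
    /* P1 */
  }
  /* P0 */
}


y declared in the same block as P1
y = 8


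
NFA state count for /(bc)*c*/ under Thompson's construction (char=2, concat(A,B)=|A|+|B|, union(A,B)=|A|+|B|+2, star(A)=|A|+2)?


Syntax tree has 3 char leaf(s), 0 union(s), 2 star(s)
chars contribute 3×2 = 6; each union adds +2; each star adds +2
Total: 6 + 0 + 4 = 10 states


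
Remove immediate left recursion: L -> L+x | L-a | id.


Left-recursive alternatives: L+x, L-a; non-recursive: id
Introduce L': L -> idL', L' -> +xL' | -aL' | ε


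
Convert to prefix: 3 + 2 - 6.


left-to-right (same/higher precedence on left): tree is (- (+ 3 2) 6)
Prefix: - + 3 2 6


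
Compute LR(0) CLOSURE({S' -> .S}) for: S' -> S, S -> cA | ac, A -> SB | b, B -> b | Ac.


Start: S' -> .S
For each item with dot before a nonterminal B, add B -> .γ for every B-production
Closure: [S' -> .S, S -> .cA, S -> .ac]


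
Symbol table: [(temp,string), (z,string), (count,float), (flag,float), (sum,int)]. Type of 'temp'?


Lookup 'temp' → type string


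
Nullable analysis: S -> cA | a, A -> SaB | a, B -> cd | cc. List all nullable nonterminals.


A nonterminal is nullable iff some alternative derives ε (directly, or every symbol in it is nullable)
Nullable: {}


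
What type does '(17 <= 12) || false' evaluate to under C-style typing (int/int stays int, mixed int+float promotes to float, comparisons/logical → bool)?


Operand types: bool || bool
Rule: logical operators take bool operands and yield bool
Result type: bool


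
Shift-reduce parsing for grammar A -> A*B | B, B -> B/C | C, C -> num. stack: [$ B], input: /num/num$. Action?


shift '/' to continue B -> B/C
Action: shift


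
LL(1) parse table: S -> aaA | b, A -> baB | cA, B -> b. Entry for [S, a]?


For [S, a]: 'a' ∈ FIRST(aaA)
Entry: S -> aaA


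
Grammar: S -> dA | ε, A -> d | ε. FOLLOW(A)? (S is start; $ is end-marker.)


$ ∈ FOLLOW(S). For each A -> αBβ: add FIRST(β)\{ε} to FOLLOW(B); if β nullable, add FOLLOW(A).
FOLLOW(A) = {$}


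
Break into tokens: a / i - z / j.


Scan left to right, longest-match per lexeme
Tokens: ID(a), OP(/), ID(i), OP(-), ID(z), OP(/), ID(j)


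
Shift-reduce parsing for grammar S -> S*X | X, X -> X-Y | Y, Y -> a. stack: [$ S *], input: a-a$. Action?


no handle ('S*' is not any RHS); shift 'a'
Action: shift


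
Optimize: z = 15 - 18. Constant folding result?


15 - 18 = -3 at compile time
Optimized: z = -3


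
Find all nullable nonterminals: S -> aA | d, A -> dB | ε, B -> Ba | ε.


A nonterminal is nullable iff some alternative derives ε (directly, or every symbol in it is nullable)
Nullable: {A, B}


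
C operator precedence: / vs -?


'/' is multiplicative (level 10); '-' is additive (level 9)
Higher level binds tighter
'/' has higher precedence than '-'


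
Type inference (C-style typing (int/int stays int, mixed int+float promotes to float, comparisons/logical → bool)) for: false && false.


Operand types: bool && bool
Rule: logical operators take bool operands and yield bool
Result type: bool


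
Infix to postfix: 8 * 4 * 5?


Left to right (same or higher precedence on left)
Postfix: 8 4 * 5 *


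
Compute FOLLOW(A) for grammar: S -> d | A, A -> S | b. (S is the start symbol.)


$ ∈ FOLLOW(S). For each A -> αBβ: add FIRST(β)\{ε} to FOLLOW(B); if β nullable, add FOLLOW(A).
FOLLOW(A) = {$}


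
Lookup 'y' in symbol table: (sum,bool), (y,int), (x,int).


Lookup 'y' → type int


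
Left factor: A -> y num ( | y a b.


Common prefix: 'y'
Factored: A -> y A', A' -> num ( | a b


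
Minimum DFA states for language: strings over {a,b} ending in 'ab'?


Track the longest suffix of input matching a prefix of 'ab': 3 classes (prefixes of length 0..2)
Minimal DFA: 3 states


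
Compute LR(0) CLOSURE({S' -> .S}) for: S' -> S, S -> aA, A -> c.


Start: S' -> .S
For each item with dot before a nonterminal B, add B -> .γ for every B-production
Closure: [S' -> .S, S -> .aA]


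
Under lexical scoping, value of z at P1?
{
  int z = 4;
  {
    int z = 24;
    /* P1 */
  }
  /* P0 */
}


z declared in the same block as P1
z = 24


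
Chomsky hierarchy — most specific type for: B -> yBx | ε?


Single nonterminal LHS, but y^n x^n is not regular
Classification: Type 2 (Context-Free)


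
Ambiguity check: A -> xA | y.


right-linear, alternatives start with distinct terminals 'x' vs 'y': unique leftmost derivation
Unambiguous


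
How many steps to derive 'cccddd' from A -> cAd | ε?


Derivation: A => cAd => ccAdd => cccAddd => cccddd
Steps: 4


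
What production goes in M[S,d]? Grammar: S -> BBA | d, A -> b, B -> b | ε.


For [S, d]: 'd' ∈ FIRST(d)
Entry: S -> d


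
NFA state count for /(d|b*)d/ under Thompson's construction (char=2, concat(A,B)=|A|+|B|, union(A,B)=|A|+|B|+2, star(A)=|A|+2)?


Syntax tree has 3 char leaf(s), 1 union(s), 1 star(s)
chars contribute 3×2 = 6; each union adds +2; each star adds +2
Total: 6 + 2 + 2 = 10 states


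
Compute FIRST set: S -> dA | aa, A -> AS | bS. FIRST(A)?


Per alternative of A: FIRST(AS) = {b}; FIRST(bS) = {b}
FIRST(A) = {b}


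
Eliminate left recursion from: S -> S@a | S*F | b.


Left-recursive alternatives: S@a, S*F; non-recursive: b
Introduce S': S -> bS', S' -> @aS' | *FS' | ε


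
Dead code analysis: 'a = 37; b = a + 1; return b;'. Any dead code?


a is read by b's definition; b is returned
No dead code


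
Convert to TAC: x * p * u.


Break into single-operator statements:
t1 = x * p
t2 = t1 * u


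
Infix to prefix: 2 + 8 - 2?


left-to-right (same/higher precedence on left): tree is (- (+ 2 8) 2)
Prefix: - + 2 8 2


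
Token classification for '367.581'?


Pattern: digits with a decimal point
Type: FLOAT_LITERAL


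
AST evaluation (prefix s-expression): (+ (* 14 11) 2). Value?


Evaluate inner: (* 14 11) = 154
Evaluate root: (+ 154 2) = 156
Result: 156


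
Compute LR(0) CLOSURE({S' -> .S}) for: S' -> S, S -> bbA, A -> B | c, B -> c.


Start: S' -> .S
For each item with dot before a nonterminal B, add B -> .γ for every B-production
Closure: [S' -> .S, S -> .bbA]


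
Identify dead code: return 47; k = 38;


statement follows a return and is unreachable
Dead: 'k = 38'


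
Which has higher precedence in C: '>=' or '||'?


'>=' is relational (level 7); '||' is logical OR (level 1)
Higher level binds tighter
'>=' has higher precedence than '||'


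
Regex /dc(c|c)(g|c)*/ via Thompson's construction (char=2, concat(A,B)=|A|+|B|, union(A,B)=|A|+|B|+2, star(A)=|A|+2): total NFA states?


Syntax tree has 6 char leaf(s), 2 union(s), 1 star(s)
chars contribute 6×2 = 12; each union adds +2; each star adds +2
Total: 12 + 4 + 2 = 18 states


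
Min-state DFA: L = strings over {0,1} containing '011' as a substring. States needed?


KMP-style automaton: 3 progress states + 1 absorbing accept = 4
Minimal DFA: 4 states


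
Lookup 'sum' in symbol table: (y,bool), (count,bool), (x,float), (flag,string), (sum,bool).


Lookup 'sum' → type bool


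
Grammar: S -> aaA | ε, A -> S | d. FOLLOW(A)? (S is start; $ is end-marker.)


$ ∈ FOLLOW(S). For each A -> αBβ: add FIRST(β)\{ε} to FOLLOW(B); if β nullable, add FOLLOW(A).
FOLLOW(A) = {$}


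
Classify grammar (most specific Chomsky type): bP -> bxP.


LHS has context (more than one symbol) and |LHS| ≤ |RHS|
Classification: Type 1 (Context-Sensitive)


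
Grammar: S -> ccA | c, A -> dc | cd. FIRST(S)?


Per alternative of S: FIRST(ccA) = {c}; FIRST(c) = {c}
FIRST(S) = {c}


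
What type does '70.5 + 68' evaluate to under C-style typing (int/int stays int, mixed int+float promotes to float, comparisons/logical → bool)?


Operand types: float + int
Rule: mixed int/float promotes to float; int/int stays int
Result type: float


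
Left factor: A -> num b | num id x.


Common prefix: 'num'
Factored: A -> num A', A' -> b | id x


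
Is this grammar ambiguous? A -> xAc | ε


balanced x^n…c^n: each string has a unique parse
Unambiguous


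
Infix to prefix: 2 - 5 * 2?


'*' binds tighter: tree is (- 2 (* 5 2))
Prefix: - 2 * 5 2


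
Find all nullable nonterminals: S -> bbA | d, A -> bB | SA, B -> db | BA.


A nonterminal is nullable iff some alternative derives ε (directly, or every symbol in it is nullable)
Nullable: {}


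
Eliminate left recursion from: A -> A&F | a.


Left-recursive alternatives: A&F; non-recursive: a
Introduce A': A -> aA', A' -> &FA' | ε


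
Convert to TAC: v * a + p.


Break into single-operator statements:
t1 = v * a
t2 = t1 + p


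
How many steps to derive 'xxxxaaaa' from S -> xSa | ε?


Derivation: S => xSa => xxSaa => xxxSaaa => xxxxSaaaa => xxxxaaaa
Steps: 5


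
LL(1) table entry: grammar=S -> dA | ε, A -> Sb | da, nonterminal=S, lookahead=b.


For [S, b]: ε is nullable and 'b' ∈ FOLLOW(S)
Entry: S -> ε


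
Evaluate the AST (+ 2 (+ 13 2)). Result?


Evaluate inner: (+ 13 2) = 15
Evaluate root: (+ 2 15) = 17
Result: 17


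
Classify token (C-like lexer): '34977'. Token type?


Pattern: digits only
Type: INTEGER_LITERAL


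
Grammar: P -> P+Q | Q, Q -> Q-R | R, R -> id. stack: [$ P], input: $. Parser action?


start symbol P on stack, input exhausted
Action: accept


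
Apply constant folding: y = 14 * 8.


14 * 8 = 112 at compile time
Optimized: y = 112


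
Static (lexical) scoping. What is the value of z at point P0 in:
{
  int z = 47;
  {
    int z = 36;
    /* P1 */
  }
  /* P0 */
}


z declared in the same block as P0
z = 47


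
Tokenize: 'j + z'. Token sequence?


Scan left to right, longest-match per lexeme
Tokens: ID(j), OP(+), ID(z)


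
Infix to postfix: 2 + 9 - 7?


Left to right (same or higher precedence on left)
Postfix: 2 9 + 7 -


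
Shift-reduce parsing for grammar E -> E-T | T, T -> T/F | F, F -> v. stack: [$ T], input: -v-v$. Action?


lookahead ∉ {/} so T won't extend; reduce E -> T
Action: reduce (E -> T)


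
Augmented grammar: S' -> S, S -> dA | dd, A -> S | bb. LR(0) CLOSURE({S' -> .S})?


Start: S' -> .S
For each item with dot before a nonterminal B, add B -> .γ for every B-production
Closure: [S' -> .S, S -> .dA, S -> .dd]


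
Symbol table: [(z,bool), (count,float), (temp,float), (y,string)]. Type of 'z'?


Lookup 'z' → type bool


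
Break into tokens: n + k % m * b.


Scan left to right, longest-match per lexeme
Tokens: ID(n), OP(+), ID(k), OP(%), ID(m), OP(*), ID(b)


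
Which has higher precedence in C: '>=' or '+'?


'+' is additive (level 9); '>=' is relational (level 7)
Higher level binds tighter
'+' has higher precedence than '>='


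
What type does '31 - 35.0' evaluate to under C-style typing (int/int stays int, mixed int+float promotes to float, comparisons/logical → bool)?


Operand types: int - float
Rule: mixed int/float promotes to float; int/int stays int
Result type: float


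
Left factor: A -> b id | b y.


Common prefix: 'b'
Factored: A -> b A', A' -> id | y


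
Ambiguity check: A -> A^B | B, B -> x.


precedence layered via separate nonterminal B: deterministic
Unambiguous


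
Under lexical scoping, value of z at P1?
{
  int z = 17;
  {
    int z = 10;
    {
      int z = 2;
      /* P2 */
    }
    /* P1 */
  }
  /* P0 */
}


z declared in the same block as P1
z = 10


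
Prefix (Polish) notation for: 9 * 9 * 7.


left-to-right (same/higher precedence on left): tree is (* (* 9 9) 7)
Prefix: * * 9 9 7


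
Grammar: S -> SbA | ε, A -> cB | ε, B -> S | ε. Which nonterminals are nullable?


A nonterminal is nullable iff some alternative derives ε (directly, or every symbol in it is nullable)
Nullable: {A, B, S}


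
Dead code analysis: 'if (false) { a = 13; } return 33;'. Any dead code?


condition is constant false, so the whole block is unreachable
Dead: 'if (false) { a = 13; }'
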